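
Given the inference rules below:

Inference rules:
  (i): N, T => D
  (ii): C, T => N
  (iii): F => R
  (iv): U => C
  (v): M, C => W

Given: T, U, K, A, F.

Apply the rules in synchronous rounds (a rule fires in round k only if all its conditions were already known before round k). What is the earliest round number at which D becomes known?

3

Round 1 fires (iii), (iv), giving R, C.
Round 2 fires (ii), giving N.
Round 3 fires (i), giving D.
D first appears in round 3.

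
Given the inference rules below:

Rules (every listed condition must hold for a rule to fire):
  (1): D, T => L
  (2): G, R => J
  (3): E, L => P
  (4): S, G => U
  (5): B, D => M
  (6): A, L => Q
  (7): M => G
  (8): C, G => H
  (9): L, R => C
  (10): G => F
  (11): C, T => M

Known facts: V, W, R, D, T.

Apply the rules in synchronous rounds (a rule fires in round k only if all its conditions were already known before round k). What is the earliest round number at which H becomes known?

5

Round 1: (1) [D, T => L]. Adds L.
Round 2: (9) [L, R => C]. Adds C.
Round 3: (11) [C, T => M]. Adds M.
Round 4: (7) [M => G]. Adds G.
Round 5: (2) [G, R => J]; (8) [C, G => H]; (10) [G => F]. Adds J, H, F.
H first appears in round 5.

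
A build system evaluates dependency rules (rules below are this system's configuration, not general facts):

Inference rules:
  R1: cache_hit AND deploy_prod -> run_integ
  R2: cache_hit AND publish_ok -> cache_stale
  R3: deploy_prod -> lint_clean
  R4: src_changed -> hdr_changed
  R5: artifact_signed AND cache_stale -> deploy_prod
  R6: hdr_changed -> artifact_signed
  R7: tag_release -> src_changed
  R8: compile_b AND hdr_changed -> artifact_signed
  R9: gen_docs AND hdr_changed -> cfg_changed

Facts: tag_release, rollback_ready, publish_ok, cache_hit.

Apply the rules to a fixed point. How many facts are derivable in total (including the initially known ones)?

11

Round 1: R2 [cache_hit AND publish_ok -> cache_stale]; R7 [tag_release -> src_changed]. Adds cache_stale, src_changed.
Round 2: R4 [src_changed -> hdr_changed]. Adds hdr_changed.
Round 3: R6 [hdr_changed -> artifact_signed]. Adds artifact_signed.
Round 4: R5 [artifact_signed AND cache_stale -> deploy_prod]. Adds deploy_prod.
Round 5: R1 [cache_hit AND deploy_prod -> run_integ]; R3 [deploy_prod -> lint_clean]. Adds run_integ, lint_clean.
Closure: {artifact_signed, cache_hit, cache_stale, deploy_prod, hdr_changed, lint_clean, publish_ok, rollback_ready, run_integ, src_changed, tag_release} — 11 facts.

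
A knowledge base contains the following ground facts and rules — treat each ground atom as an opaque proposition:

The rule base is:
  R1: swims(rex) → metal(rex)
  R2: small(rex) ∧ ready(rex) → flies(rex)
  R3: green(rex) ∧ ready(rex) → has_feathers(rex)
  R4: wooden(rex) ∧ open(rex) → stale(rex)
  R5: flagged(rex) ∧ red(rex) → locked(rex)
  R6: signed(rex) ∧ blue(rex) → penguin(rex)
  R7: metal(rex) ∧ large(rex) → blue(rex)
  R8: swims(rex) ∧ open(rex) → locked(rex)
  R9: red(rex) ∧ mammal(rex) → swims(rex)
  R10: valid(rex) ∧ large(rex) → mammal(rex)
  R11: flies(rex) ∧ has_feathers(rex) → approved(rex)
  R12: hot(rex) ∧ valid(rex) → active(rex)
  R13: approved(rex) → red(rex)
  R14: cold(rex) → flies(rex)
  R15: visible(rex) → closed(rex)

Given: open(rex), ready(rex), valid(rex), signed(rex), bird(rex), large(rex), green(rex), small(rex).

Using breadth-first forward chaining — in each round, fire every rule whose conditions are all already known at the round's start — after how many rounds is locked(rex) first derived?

[1] R2 [small(rex) ∧ ready(rex) → flies(rex)]; R3 [green(rex) ∧ ready(rex) → has_feathers(rex)]; R10 [valid(rex) ∧ large(rex) → mammal(rex)]. ⇒ new: flies(rex), has_feathers(rex), mammal(rex).
[2] R11 [flies(rex) ∧ has_feathers(rex) → approved(rex)]. ⇒ new: approved(rex).
[3] R13 [approved(rex) → red(rex)]. ⇒ new: red(rex).
[4] R9 [red(rex) ∧ mammal(rex) → swims(rex)]. ⇒ new: swims(rex).
[5] R1 [swims(rex) → metal(rex)]; R8 [swims(rex) ∧ open(rex) → locked(rex)]. ⇒ new: metal(rex), locked(rex).
locked(rex) first appears in round 5.

5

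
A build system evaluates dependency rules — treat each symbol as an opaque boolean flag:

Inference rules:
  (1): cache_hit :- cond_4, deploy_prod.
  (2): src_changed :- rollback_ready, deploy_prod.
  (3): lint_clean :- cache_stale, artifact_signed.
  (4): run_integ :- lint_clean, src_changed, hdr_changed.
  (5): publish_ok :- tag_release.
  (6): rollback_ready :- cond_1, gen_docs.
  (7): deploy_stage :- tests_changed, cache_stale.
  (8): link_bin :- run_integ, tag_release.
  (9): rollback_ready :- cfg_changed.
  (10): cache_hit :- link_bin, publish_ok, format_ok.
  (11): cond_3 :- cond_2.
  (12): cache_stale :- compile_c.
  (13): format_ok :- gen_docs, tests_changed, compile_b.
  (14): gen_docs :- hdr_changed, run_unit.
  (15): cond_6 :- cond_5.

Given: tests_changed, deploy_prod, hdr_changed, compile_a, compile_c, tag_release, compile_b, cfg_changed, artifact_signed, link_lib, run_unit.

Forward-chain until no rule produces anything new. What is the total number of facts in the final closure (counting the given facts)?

22

[1] (5) [publish_ok :- tag_release.]; (9) [rollback_ready :- cfg_changed.]; (12) [cache_stale :- compile_c.]; (14) [gen_docs :- hdr_changed, run_unit.]. ⇒ new: publish_ok, rollback_ready, cache_stale, gen_docs.
[2] (2) [src_changed :- rollback_ready, deploy_prod.]; (3) [lint_clean :- cache_stale, artifact_signed.]; (7) [deploy_stage :- tests_changed, cache_stale.]; (13) [format_ok :- gen_docs, tests_changed, compile_b.]. ⇒ new: src_changed, lint_clean, deploy_stage, format_ok.
[3] (4) [run_integ :- lint_clean, src_changed, hdr_changed.]. ⇒ new: run_integ.
[4] (8) [link_bin :- run_integ, tag_release.]. ⇒ new: link_bin.
[5] (10) [cache_hit :- link_bin, publish_ok, format_ok.]. ⇒ new: cache_hit.
Closure: {artifact_signed, cache_hit, cache_stale, cfg_changed, compile_a, compile_b, compile_c, deploy_prod, deploy_stage, format_ok, gen_docs, hdr_changed, link_bin, link_lib, lint_clean, publish_ok, rollback_ready, run_integ, run_unit, src_changed, tag_release, tests_changed} — 22 facts.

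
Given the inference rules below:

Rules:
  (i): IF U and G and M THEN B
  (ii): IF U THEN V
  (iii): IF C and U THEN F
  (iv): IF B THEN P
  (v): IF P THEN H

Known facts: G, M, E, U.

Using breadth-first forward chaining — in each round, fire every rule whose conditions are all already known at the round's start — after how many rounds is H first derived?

Round 1 fires (i), (ii), giving B, V.
Round 2 fires (iv), giving P.
Round 3 fires (v), giving H.
H first appears in round 3.

3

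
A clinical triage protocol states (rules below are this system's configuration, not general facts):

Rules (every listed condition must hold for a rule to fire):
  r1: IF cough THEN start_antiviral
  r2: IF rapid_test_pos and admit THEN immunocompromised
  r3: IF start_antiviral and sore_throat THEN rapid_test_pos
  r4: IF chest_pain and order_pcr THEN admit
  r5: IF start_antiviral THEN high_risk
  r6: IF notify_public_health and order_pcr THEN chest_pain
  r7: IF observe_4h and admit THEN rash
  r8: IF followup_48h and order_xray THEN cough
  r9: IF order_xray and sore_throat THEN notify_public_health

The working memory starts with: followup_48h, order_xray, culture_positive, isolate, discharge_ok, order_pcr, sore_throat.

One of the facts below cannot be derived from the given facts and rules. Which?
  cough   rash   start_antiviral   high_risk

Round 1 — r8, r9, derive cough, notify_public_health.
Round 2 — r1, r6, derive start_antiviral, chest_pain.
Round 3 — r3, r4, r5, derive rapid_test_pos, admit, high_risk.
Round 4 — r2, derive immunocompromised.
Derived: start_antiviral (round 2), high_risk (round 3), cough (round 1). rash never appears in any round.

rash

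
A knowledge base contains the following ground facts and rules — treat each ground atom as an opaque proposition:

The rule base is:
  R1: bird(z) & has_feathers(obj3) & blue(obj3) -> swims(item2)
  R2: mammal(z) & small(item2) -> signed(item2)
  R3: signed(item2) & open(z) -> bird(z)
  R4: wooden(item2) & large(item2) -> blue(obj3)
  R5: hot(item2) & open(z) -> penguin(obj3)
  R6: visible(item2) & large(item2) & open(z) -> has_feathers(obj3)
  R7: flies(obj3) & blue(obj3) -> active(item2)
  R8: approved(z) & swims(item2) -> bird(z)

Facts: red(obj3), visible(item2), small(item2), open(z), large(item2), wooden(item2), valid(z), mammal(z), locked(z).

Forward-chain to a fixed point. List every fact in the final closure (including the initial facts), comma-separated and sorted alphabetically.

Round 1: R2 [mammal(z) & small(item2) -> signed(item2)]; R4 [wooden(item2) & large(item2) -> blue(obj3)]; R6 [visible(item2) & large(item2) & open(z) -> has_feathers(obj3)]. Adds signed(item2), blue(obj3), has_feathers(obj3).
Round 2: R3 [signed(item2) & open(z) -> bird(z)]. Adds bird(z).
Round 3: R1 [bird(z) & has_feathers(obj3) & blue(obj3) -> swims(item2)]. Adds swims(item2).

bird(z), blue(obj3), has_feathers(obj3), large(item2), locked(z), mammal(z), open(z), red(obj3), signed(item2), small(item2), swims(item2), valid(z), visible(item2), wooden(item2)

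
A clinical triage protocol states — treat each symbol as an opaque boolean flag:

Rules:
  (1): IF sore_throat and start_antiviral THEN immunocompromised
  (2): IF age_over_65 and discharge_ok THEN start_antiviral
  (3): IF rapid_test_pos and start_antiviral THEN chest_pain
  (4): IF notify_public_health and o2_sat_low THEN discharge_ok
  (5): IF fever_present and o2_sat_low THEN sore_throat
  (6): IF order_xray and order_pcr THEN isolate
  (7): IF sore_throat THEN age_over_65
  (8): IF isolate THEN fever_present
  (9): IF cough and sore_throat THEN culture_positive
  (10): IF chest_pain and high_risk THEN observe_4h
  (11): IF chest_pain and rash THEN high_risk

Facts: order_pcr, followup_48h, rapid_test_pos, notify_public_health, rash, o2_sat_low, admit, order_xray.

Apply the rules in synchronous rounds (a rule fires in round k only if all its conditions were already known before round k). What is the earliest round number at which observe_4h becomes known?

8

[1] (4) [IF notify_public_health and o2_sat_low THEN discharge_ok]; (6) [IF order_xray and order_pcr THEN isolate]. ⇒ new: discharge_ok, isolate.
[2] (8) [IF isolate THEN fever_present]. ⇒ new: fever_present.
[3] (5) [IF fever_present and o2_sat_low THEN sore_throat]. ⇒ new: sore_throat.
[4] (7) [IF sore_throat THEN age_over_65]. ⇒ new: age_over_65.
[5] (2) [IF age_over_65 and discharge_ok THEN start_antiviral]. ⇒ new: start_antiviral.
[6] (1) [IF sore_throat and start_antiviral THEN immunocompromised]; (3) [IF rapid_test_pos and start_antiviral THEN chest_pain]. ⇒ new: immunocompromised, chest_pain.
[7] (11) [IF chest_pain and rash THEN high_risk]. ⇒ new: high_risk.
[8] (10) [IF chest_pain and high_risk THEN observe_4h]. ⇒ new: observe_4h.
observe_4h first appears in round 8.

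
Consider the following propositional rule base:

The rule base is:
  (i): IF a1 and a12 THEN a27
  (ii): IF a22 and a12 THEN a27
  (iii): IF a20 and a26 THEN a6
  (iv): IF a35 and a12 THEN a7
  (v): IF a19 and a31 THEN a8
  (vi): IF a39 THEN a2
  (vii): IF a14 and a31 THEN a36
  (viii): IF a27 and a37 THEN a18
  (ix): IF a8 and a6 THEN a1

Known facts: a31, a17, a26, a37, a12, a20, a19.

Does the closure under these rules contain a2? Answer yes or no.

no

Round 1: (iii) [IF a20 and a26 THEN a6]; (v) [IF a19 and a31 THEN a8]. New: a6, a8.
Round 2: (ix) [IF a8 and a6 THEN a1]. New: a1.
Round 3: (i) [IF a1 and a12 THEN a27]. New: a27.
Round 4: (viii) [IF a27 and a37 THEN a18]. New: a18.
Fixed point reached. a2 is concluded only by (vi); (vi) needs a39 (never derived).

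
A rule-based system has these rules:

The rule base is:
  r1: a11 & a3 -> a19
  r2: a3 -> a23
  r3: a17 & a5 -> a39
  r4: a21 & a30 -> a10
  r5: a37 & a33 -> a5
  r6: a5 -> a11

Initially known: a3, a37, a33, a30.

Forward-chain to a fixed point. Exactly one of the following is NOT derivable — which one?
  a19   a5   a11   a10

Round 1: r2 [a3 -> a23]; r5 [a37 & a33 -> a5]. New: a23, a5.
Round 2: r6 [a5 -> a11]. New: a11.
Round 3: r1 [a11 & a3 -> a19]. New: a19.
Derived: a19 (round 3), a5 (round 1), a11 (round 2). a10 never appears in any round.

a10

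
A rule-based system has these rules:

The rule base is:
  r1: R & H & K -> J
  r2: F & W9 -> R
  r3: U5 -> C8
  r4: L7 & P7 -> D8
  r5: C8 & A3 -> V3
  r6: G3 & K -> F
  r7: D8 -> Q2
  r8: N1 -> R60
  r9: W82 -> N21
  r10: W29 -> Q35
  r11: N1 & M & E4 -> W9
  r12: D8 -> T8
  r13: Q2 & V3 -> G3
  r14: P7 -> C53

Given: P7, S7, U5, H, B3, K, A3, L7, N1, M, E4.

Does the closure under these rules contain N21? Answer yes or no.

Round 1: r3 [U5 -> C8]; r4 [L7 & P7 -> D8]; r8 [N1 -> R60]; r11 [N1 & M & E4 -> W9]; r14 [P7 -> C53]. New: C8, D8, R60, W9, C53.
Round 2: r5 [C8 & A3 -> V3]; r7 [D8 -> Q2]; r12 [D8 -> T8]. New: V3, Q2, T8.
Round 3: r13 [Q2 & V3 -> G3]. New: G3.
Round 4: r6 [G3 & K -> F]. New: F.
Round 5: r2 [F & W9 -> R]. New: R.
Round 6: r1 [R & H & K -> J]. New: J.
Fixed point reached. N21 is concluded only by r9; r9 needs W82 (never derived).

no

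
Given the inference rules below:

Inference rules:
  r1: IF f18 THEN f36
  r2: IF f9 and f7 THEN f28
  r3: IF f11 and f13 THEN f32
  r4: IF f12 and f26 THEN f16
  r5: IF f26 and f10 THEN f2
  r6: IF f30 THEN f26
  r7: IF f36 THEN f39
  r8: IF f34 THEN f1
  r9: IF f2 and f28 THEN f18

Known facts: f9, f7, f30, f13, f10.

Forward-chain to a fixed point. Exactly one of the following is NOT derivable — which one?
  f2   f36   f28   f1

Round 1 fires r2, r6, giving f28, f26.
Round 2 fires r5, giving f2.
Round 3 fires r9, giving f18.
Round 4 fires r1, giving f36.
Round 5 fires r7, giving f39.
Derived: f28 (round 1), f2 (round 2), f36 (round 4). f1 never appears in any round.

f1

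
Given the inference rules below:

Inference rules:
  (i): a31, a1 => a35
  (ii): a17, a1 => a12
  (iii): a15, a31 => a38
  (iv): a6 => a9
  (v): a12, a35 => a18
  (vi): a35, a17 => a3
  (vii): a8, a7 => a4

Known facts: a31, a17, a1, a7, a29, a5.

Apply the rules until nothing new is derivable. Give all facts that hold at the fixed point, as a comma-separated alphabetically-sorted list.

Round 1: (i) [a31, a1 => a35]; (ii) [a17, a1 => a12]. Adds a35, a12.
Round 2: (v) [a12, a35 => a18]; (vi) [a35, a17 => a3]. Adds a18, a3.

a1, a12, a17, a18, a29, a3, a31, a35, a5, a7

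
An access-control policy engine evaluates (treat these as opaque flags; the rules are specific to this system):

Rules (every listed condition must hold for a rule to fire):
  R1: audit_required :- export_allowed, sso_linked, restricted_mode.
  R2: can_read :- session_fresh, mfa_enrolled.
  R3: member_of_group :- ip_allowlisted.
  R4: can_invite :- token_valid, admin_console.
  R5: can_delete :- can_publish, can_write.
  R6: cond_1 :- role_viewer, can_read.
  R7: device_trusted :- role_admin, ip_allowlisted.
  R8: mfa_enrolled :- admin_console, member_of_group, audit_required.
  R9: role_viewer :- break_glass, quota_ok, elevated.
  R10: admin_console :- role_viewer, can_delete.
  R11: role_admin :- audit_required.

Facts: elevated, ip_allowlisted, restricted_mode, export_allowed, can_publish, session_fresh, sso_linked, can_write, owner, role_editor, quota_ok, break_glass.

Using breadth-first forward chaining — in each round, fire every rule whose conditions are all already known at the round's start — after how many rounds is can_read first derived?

4

[1] R1 [audit_required :- export_allowed, sso_linked, restricted_mode.]; R3 [member_of_group :- ip_allowlisted.]; R5 [can_delete :- can_publish, can_write.]; R9 [role_viewer :- break_glass, quota_ok, elevated.]. ⇒ new: audit_required, member_of_group, can_delete, role_viewer.
[2] R10 [admin_console :- role_viewer, can_delete.]; R11 [role_admin :- audit_required.]. ⇒ new: admin_console, role_admin.
[3] R7 [device_trusted :- role_admin, ip_allowlisted.]; R8 [mfa_enrolled :- admin_console, member_of_group, audit_required.]. ⇒ new: device_trusted, mfa_enrolled.
[4] R2 [can_read :- session_fresh, mfa_enrolled.]. ⇒ new: can_read.
can_read first appears in round 4.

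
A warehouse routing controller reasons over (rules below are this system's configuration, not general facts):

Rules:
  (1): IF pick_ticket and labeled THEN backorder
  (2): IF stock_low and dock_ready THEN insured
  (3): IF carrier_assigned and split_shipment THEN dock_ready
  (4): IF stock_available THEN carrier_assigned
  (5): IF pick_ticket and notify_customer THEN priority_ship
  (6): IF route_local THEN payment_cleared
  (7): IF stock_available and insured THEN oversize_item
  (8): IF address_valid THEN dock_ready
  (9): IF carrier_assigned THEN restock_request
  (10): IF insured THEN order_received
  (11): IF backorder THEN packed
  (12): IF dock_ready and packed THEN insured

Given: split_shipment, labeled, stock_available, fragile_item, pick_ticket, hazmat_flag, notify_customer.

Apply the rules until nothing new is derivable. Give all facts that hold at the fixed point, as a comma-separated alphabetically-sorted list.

backorder, carrier_assigned, dock_ready, fragile_item, hazmat_flag, insured, labeled, notify_customer, order_received, oversize_item, packed, pick_ticket, priority_ship, restock_request, split_shipment, stock_available

Round 1 fires (1), (4), (5), giving backorder, carrier_assigned, priority_ship.
Round 2 fires (3), (9), (11), giving dock_ready, restock_request, packed.
Round 3 fires (12), giving insured.
Round 4 fires (7), (10), giving oversize_item, order_received.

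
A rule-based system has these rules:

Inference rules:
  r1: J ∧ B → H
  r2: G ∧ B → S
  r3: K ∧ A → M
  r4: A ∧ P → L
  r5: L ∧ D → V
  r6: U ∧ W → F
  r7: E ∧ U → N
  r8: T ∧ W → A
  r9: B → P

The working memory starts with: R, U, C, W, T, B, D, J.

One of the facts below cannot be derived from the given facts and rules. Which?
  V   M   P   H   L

Round 1 fires r1, r6, r8, r9, giving H, F, A, P.
Round 2 fires r4, giving L.
Round 3 fires r5, giving V.
Derived: L (round 2), H (round 1), P (round 1), V (round 3). M never appears in any round.

M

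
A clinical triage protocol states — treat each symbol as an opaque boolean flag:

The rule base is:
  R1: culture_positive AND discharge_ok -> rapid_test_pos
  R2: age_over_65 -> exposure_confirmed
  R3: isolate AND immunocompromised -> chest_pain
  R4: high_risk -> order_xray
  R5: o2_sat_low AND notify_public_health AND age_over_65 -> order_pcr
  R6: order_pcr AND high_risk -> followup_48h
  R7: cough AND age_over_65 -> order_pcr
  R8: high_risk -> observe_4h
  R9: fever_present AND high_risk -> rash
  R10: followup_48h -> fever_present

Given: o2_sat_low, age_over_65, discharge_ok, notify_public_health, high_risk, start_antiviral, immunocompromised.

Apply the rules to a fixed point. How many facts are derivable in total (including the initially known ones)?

14

Round 1 — R2, R4, R5, R8, derive exposure_confirmed, order_xray, order_pcr, observe_4h.
Round 2 — R6, derive followup_48h.
Round 3 — R10, derive fever_present.
Round 4 — R9, derive rash.
Closure: {age_over_65, discharge_ok, exposure_confirmed, fever_present, followup_48h, high_risk, immunocompromised, notify_public_health, o2_sat_low, observe_4h, order_pcr, order_xray, rash, start_antiviral} — 14 facts.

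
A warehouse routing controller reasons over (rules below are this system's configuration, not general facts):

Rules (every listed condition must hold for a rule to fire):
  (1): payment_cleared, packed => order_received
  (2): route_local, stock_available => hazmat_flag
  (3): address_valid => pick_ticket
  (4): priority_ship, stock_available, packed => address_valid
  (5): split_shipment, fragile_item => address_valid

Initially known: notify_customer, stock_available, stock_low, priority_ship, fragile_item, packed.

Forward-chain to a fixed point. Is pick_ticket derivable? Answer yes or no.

Round 1: (4) [priority_ship, stock_available, packed => address_valid]. Adds address_valid.
Round 2: (3) [address_valid => pick_ticket]. Adds pick_ticket.
pick_ticket appears in round 2, so it is derivable.

yes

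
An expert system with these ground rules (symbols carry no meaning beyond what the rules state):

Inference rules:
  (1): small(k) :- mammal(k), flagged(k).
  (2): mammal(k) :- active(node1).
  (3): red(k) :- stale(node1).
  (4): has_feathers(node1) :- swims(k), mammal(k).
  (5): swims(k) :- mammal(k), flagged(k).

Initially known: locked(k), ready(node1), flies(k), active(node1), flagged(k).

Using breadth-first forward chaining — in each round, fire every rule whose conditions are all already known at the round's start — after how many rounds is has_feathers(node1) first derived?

Round 1: (2) [mammal(k) :- active(node1).]. Adds mammal(k).
Round 2: (1) [small(k) :- mammal(k), flagged(k).]; (5) [swims(k) :- mammal(k), flagged(k).]. Adds small(k), swims(k).
Round 3: (4) [has_feathers(node1) :- swims(k), mammal(k).]. Adds has_feathers(node1).
has_feathers(node1) first appears in round 3.

3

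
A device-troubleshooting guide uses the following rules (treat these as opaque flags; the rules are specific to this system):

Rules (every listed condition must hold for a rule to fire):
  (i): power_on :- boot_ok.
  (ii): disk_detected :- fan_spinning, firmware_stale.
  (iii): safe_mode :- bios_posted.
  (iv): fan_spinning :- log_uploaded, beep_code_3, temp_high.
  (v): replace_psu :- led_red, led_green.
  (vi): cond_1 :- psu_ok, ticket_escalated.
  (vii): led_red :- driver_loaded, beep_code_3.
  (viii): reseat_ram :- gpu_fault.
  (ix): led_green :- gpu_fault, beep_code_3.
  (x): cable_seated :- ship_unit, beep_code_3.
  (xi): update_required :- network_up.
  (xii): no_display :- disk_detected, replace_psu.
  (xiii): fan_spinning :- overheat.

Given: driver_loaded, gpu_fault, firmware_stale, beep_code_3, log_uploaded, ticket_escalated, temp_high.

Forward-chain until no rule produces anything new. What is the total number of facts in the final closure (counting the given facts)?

14

[1] (iv) [fan_spinning :- log_uploaded, beep_code_3, temp_high.]; (vii) [led_red :- driver_loaded, beep_code_3.]; (viii) [reseat_ram :- gpu_fault.]; (ix) [led_green :- gpu_fault, beep_code_3.]. ⇒ new: fan_spinning, led_red, reseat_ram, led_green.
[2] (ii) [disk_detected :- fan_spinning, firmware_stale.]; (v) [replace_psu :- led_red, led_green.]. ⇒ new: disk_detected, replace_psu.
[3] (xii) [no_display :- disk_detected, replace_psu.]. ⇒ new: no_display.
Closure: {beep_code_3, disk_detected, driver_loaded, fan_spinning, firmware_stale, gpu_fault, led_green, led_red, log_uploaded, no_display, replace_psu, reseat_ram, temp_high, ticket_escalated} — 14 facts.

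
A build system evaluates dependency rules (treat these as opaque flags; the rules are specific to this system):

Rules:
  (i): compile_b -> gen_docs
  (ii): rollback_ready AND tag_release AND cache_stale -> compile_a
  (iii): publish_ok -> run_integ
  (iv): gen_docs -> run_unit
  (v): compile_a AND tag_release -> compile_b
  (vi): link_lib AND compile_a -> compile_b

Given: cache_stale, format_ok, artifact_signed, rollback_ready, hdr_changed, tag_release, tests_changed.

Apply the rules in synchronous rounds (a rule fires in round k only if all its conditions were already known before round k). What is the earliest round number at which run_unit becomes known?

4

[1] (ii) [rollback_ready AND tag_release AND cache_stale -> compile_a]. ⇒ new: compile_a.
[2] (v) [compile_a AND tag_release -> compile_b]. ⇒ new: compile_b.
[3] (i) [compile_b -> gen_docs]. ⇒ new: gen_docs.
[4] (iv) [gen_docs -> run_unit]. ⇒ new: run_unit.
run_unit first appears in round 4.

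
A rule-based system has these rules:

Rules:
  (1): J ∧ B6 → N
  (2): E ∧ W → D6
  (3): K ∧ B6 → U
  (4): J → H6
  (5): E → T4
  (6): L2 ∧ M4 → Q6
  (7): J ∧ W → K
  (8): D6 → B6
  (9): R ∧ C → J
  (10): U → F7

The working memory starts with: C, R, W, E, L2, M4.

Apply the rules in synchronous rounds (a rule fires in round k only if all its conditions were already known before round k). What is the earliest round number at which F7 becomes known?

4

[1] (2) [E ∧ W → D6]; (5) [E → T4]; (6) [L2 ∧ M4 → Q6]; (9) [R ∧ C → J]. ⇒ new: D6, T4, Q6, J.
[2] (4) [J → H6]; (7) [J ∧ W → K]; (8) [D6 → B6]. ⇒ new: H6, K, B6.
[3] (1) [J ∧ B6 → N]; (3) [K ∧ B6 → U]. ⇒ new: N, U.
[4] (10) [U → F7]. ⇒ new: F7.
F7 first appears in round 4.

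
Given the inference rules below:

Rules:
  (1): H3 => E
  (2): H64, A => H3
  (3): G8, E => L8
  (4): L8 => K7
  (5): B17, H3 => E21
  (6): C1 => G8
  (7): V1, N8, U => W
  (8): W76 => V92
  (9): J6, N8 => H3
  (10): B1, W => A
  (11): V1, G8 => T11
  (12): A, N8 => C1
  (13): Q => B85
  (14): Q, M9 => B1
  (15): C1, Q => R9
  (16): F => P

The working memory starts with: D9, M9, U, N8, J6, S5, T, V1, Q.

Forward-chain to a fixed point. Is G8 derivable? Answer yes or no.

yes

Round 1: (7) [V1, N8, U => W]; (9) [J6, N8 => H3]; (13) [Q => B85]; (14) [Q, M9 => B1]. Adds W, H3, B85, B1.
Round 2: (1) [H3 => E]; (10) [B1, W => A]. Adds E, A.
Round 3: (12) [A, N8 => C1]. Adds C1.
Round 4: (6) [C1 => G8]; (15) [C1, Q => R9]. Adds G8, R9.
Round 5: (3) [G8, E => L8]; (11) [V1, G8 => T11]. Adds L8, T11.
Round 6: (4) [L8 => K7]. Adds K7.
G8 appears in round 4, so it is derivable.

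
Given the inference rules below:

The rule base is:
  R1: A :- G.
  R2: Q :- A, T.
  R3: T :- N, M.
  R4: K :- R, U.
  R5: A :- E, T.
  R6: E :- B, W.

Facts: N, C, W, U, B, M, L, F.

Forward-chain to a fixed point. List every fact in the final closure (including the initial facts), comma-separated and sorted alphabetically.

A, B, C, E, F, L, M, N, Q, T, U, W

[1] R3 [T :- N, M.]; R6 [E :- B, W.]. ⇒ new: T, E.
[2] R5 [A :- E, T.]. ⇒ new: A.
[3] R2 [Q :- A, T.]. ⇒ new: Q.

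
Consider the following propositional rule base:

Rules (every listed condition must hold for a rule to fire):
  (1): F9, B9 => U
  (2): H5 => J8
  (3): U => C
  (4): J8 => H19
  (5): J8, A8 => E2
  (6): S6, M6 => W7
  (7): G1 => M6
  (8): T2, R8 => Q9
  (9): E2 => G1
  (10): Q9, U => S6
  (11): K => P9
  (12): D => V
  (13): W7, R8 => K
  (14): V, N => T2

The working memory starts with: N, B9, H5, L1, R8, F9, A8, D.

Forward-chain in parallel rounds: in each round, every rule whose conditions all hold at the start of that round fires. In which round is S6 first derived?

Round 1 fires (1), (2), (12), giving U, J8, V.
Round 2 fires (3), (4), (5), (14), giving C, H19, E2, T2.
Round 3 fires (8), (9), giving Q9, G1.
Round 4 fires (7), (10), giving M6, S6.
S6 first appears in round 4.

4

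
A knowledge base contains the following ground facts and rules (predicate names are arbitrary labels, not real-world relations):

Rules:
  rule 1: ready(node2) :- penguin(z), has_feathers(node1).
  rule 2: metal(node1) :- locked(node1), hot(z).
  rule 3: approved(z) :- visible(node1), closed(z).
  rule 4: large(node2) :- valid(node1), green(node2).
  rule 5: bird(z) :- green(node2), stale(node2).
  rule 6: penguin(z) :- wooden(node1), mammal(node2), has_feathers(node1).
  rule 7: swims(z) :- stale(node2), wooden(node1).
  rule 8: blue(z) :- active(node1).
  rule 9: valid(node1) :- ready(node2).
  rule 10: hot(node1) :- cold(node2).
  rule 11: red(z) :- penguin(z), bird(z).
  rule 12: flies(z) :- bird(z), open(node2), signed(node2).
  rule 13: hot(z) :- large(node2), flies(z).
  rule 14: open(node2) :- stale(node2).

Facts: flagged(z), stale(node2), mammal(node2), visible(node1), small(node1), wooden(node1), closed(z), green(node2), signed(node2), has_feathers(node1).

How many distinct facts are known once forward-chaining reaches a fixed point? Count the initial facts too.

21

[1] rule 3 [approved(z) :- visible(node1), closed(z).]; rule 5 [bird(z) :- green(node2), stale(node2).]; rule 6 [penguin(z) :- wooden(node1), mammal(node2), has_feathers(node1).]; rule 7 [swims(z) :- stale(node2), wooden(node1).]; rule 14 [open(node2) :- stale(node2).]. ⇒ new: approved(z), bird(z), penguin(z), swims(z), open(node2).
[2] rule 1 [ready(node2) :- penguin(z), has_feathers(node1).]; rule 11 [red(z) :- penguin(z), bird(z).]; rule 12 [flies(z) :- bird(z), open(node2), signed(node2).]. ⇒ new: ready(node2), red(z), flies(z).
[3] rule 9 [valid(node1) :- ready(node2).]. ⇒ new: valid(node1).
[4] rule 4 [large(node2) :- valid(node1), green(node2).]. ⇒ new: large(node2).
[5] rule 13 [hot(z) :- large(node2), flies(z).]. ⇒ new: hot(z).
Closure: {approved(z), bird(z), closed(z), flagged(z), flies(z), green(node2), has_feathers(node1), hot(z), large(node2), mammal(node2), open(node2), penguin(z), ready(node2), red(z), signed(node2), small(node1), stale(node2), swims(z), valid(node1), visible(node1), wooden(node1)} — 21 facts.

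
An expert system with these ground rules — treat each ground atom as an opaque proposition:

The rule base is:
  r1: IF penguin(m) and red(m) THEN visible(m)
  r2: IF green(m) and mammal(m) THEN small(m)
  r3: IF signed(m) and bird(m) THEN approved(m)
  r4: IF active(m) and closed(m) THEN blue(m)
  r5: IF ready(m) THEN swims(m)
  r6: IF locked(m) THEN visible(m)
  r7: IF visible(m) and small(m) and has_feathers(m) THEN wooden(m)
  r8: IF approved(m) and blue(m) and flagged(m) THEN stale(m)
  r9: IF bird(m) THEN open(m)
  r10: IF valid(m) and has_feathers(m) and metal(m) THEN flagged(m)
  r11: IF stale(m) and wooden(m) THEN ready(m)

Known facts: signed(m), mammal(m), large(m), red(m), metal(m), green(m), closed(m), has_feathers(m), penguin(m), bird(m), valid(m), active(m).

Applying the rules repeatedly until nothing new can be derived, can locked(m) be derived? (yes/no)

Round 1 fires r1, r2, r3, r4, r9, r10, giving visible(m), small(m), approved(m), blue(m), open(m), flagged(m).
Round 2 fires r7, r8, giving wooden(m), stale(m).
Round 3 fires r11, giving ready(m).
Round 4 fires r5, giving swims(m).
Fixed point reached. No rule has locked(m) as a consequent, and it is not given.

no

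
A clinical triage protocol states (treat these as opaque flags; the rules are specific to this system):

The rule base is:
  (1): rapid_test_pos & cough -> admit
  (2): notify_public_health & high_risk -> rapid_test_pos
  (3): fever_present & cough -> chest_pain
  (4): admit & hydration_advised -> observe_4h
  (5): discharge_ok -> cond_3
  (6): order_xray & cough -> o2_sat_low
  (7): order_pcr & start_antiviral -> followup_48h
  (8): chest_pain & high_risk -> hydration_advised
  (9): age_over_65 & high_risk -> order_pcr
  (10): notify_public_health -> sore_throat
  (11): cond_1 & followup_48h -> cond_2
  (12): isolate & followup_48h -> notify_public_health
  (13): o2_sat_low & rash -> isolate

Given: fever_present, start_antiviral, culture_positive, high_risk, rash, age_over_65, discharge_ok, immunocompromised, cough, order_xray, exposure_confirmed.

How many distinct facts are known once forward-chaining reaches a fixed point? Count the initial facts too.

Round 1 — (3), (5), (6), (9), derive chest_pain, cond_3, o2_sat_low, order_pcr.
Round 2 — (7), (8), (13), derive followup_48h, hydration_advised, isolate.
Round 3 — (12), derive notify_public_health.
Round 4 — (2), (10), derive rapid_test_pos, sore_throat.
Round 5 — (1), derive admit.
Round 6 — (4), derive observe_4h.
Closure: {admit, age_over_65, chest_pain, cond_3, cough, culture_positive, discharge_ok, exposure_confirmed, fever_present, followup_48h, high_risk, hydration_advised, immunocompromised, isolate, notify_public_health, o2_sat_low, observe_4h, order_pcr, order_xray, rapid_test_pos, rash, sore_throat, start_antiviral} — 23 facts.

23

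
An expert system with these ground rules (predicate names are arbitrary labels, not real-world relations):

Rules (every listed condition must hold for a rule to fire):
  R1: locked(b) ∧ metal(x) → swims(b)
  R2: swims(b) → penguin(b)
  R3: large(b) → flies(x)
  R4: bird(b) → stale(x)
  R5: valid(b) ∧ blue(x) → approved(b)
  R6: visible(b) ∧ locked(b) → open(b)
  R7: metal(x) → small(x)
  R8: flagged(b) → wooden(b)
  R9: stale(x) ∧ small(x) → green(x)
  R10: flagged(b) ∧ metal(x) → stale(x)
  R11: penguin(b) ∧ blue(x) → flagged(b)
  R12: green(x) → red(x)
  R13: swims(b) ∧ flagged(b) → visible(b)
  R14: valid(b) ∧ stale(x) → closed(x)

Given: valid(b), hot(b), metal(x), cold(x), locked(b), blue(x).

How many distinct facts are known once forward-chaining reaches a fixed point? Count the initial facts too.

[1] R1 [locked(b) ∧ metal(x) → swims(b)]; R5 [valid(b) ∧ blue(x) → approved(b)]; R7 [metal(x) → small(x)]. ⇒ new: swims(b), approved(b), small(x).
[2] R2 [swims(b) → penguin(b)]. ⇒ new: penguin(b).
[3] R11 [penguin(b) ∧ blue(x) → flagged(b)]. ⇒ new: flagged(b).
[4] R8 [flagged(b) → wooden(b)]; R10 [flagged(b) ∧ metal(x) → stale(x)]; R13 [swims(b) ∧ flagged(b) → visible(b)]. ⇒ new: wooden(b), stale(x), visible(b).
[5] R6 [visible(b) ∧ locked(b) → open(b)]; R9 [stale(x) ∧ small(x) → green(x)]; R14 [valid(b) ∧ stale(x) → closed(x)]. ⇒ new: open(b), green(x), closed(x).
[6] R12 [green(x) → red(x)]. ⇒ new: red(x).
Closure: {approved(b), blue(x), closed(x), cold(x), flagged(b), green(x), hot(b), locked(b), metal(x), open(b), penguin(b), red(x), small(x), stale(x), swims(b), valid(b), visible(b), wooden(b)} — 18 facts.

18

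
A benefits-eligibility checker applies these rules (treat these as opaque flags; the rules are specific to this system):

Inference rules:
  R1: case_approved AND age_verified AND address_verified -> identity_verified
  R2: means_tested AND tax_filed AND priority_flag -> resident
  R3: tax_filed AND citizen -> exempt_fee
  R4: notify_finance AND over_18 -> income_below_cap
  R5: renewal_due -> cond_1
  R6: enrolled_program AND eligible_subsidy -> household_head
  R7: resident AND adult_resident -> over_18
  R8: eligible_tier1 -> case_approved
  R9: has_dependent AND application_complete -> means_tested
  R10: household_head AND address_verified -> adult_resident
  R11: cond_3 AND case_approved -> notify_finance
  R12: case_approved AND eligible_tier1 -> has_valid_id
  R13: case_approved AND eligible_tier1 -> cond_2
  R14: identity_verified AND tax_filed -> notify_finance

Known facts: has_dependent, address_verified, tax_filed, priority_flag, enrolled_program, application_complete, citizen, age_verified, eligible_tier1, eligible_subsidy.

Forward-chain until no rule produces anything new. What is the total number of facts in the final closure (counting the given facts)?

Round 1 fires R3, R6, R8, R9, giving exempt_fee, household_head, case_approved, means_tested.
Round 2 fires R1, R2, R10, R12, R13, giving identity_verified, resident, adult_resident, has_valid_id, cond_2.
Round 3 fires R7, R14, giving over_18, notify_finance.
Round 4 fires R4, giving income_below_cap.
Closure: {address_verified, adult_resident, age_verified, application_complete, case_approved, citizen, cond_2, eligible_subsidy, eligible_tier1, enrolled_program, exempt_fee, has_dependent, has_valid_id, household_head, identity_verified, income_below_cap, means_tested, notify_finance, over_18, priority_flag, resident, tax_filed} — 22 facts.

22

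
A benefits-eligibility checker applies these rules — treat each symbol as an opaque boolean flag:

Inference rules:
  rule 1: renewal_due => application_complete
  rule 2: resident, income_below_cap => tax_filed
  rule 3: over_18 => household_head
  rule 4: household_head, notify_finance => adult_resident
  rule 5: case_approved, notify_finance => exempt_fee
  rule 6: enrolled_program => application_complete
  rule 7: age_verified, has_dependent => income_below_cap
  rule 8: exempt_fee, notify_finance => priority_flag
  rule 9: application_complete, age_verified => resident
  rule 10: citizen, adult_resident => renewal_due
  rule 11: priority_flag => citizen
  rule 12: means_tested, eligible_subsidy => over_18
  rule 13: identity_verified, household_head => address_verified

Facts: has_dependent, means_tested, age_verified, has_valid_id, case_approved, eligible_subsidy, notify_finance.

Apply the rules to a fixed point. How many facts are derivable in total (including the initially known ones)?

18

[1] rule 5 [case_approved, notify_finance => exempt_fee]; rule 7 [age_verified, has_dependent => income_below_cap]; rule 12 [means_tested, eligible_subsidy => over_18]. ⇒ new: exempt_fee, income_below_cap, over_18.
[2] rule 3 [over_18 => household_head]; rule 8 [exempt_fee, notify_finance => priority_flag]. ⇒ new: household_head, priority_flag.
[3] rule 4 [household_head, notify_finance => adult_resident]; rule 11 [priority_flag => citizen]. ⇒ new: adult_resident, citizen.
[4] rule 10 [citizen, adult_resident => renewal_due]. ⇒ new: renewal_due.
[5] rule 1 [renewal_due => application_complete]. ⇒ new: application_complete.
[6] rule 9 [application_complete, age_verified => resident]. ⇒ new: resident.
[7] rule 2 [resident, income_below_cap => tax_filed]. ⇒ new: tax_filed.
Closure: {adult_resident, age_verified, application_complete, case_approved, citizen, eligible_subsidy, exempt_fee, has_dependent, has_valid_id, household_head, income_below_cap, means_tested, notify_finance, over_18, priority_flag, renewal_due, resident, tax_filed} — 18 facts.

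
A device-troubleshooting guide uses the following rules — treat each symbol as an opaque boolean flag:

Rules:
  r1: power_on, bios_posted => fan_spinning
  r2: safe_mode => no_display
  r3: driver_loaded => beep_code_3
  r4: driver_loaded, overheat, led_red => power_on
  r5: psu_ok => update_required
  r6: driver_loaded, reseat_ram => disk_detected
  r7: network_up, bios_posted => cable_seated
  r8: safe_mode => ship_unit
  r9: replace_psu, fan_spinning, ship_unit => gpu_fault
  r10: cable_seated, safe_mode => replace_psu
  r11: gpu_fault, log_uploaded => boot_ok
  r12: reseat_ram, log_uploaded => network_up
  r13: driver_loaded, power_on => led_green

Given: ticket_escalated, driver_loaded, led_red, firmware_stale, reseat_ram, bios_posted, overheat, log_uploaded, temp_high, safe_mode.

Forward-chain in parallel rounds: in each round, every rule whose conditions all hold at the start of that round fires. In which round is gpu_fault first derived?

[1] r2 [safe_mode => no_display]; r3 [driver_loaded => beep_code_3]; r4 [driver_loaded, overheat, led_red => power_on]; r6 [driver_loaded, reseat_ram => disk_detected]; r8 [safe_mode => ship_unit]; r12 [reseat_ram, log_uploaded => network_up]. ⇒ new: no_display, beep_code_3, power_on, disk_detected, ship_unit, network_up.
[2] r1 [power_on, bios_posted => fan_spinning]; r7 [network_up, bios_posted => cable_seated]; r13 [driver_loaded, power_on => led_green]. ⇒ new: fan_spinning, cable_seated, led_green.
[3] r10 [cable_seated, safe_mode => replace_psu]. ⇒ new: replace_psu.
[4] r9 [replace_psu, fan_spinning, ship_unit => gpu_fault]. ⇒ new: gpu_fault.
gpu_fault first appears in round 4.

4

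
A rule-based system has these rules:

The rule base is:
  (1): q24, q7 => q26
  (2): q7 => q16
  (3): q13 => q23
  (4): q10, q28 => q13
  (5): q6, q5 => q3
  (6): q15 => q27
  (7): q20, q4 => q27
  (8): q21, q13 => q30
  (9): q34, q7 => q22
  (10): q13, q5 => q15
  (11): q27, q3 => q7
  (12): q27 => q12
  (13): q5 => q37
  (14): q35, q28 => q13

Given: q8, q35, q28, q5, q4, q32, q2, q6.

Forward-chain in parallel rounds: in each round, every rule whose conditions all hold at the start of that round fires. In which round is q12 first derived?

4

Round 1: (5) [q6, q5 => q3]; (13) [q5 => q37]; (14) [q35, q28 => q13]. Adds q3, q37, q13.
Round 2: (3) [q13 => q23]; (10) [q13, q5 => q15]. Adds q23, q15.
Round 3: (6) [q15 => q27]. Adds q27.
Round 4: (11) [q27, q3 => q7]; (12) [q27 => q12]. Adds q7, q12.
q12 first appears in round 4.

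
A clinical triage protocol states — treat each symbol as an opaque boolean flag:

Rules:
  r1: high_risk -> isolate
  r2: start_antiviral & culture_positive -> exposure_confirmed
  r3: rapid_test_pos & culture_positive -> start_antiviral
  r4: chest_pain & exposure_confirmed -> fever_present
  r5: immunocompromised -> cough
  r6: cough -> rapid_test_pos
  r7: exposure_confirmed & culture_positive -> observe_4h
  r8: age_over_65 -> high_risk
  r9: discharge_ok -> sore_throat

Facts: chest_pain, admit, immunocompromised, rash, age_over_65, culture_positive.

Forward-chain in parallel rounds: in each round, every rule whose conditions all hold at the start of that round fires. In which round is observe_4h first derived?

Round 1: r5 [immunocompromised -> cough]; r8 [age_over_65 -> high_risk]. New: cough, high_risk.
Round 2: r1 [high_risk -> isolate]; r6 [cough -> rapid_test_pos]. New: isolate, rapid_test_pos.
Round 3: r3 [rapid_test_pos & culture_positive -> start_antiviral]. New: start_antiviral.
Round 4: r2 [start_antiviral & culture_positive -> exposure_confirmed]. New: exposure_confirmed.
Round 5: r4 [chest_pain & exposure_confirmed -> fever_present]; r7 [exposure_confirmed & culture_positive -> observe_4h]. New: fever_present, observe_4h.
observe_4h first appears in round 5.

5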